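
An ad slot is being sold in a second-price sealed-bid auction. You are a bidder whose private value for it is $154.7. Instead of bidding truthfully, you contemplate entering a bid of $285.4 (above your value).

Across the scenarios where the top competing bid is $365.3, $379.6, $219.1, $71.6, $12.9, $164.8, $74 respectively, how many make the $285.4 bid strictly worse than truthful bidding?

2

The deviation hurts exactly when the highest competing bid lies strictly between $154.7 and $285.4 — overbidding then wins at a price above your value.
$365.3: above both → same outcome either way.
$379.6: above both → same outcome either way.
$219.1: inside the interval → strictly worse (loss $64.4).
$71.6: below both → same outcome either way.
$12.9: below both → same outcome either way.
$164.8: inside the interval → strictly worse (loss $10.1).
$74: below both → same outcome either way.
Count: 2.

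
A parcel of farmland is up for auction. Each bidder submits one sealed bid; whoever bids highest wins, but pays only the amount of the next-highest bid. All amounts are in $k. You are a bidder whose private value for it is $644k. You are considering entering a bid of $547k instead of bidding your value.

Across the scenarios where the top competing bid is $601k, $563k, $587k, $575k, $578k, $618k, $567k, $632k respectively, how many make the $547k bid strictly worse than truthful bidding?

8

The deviation hurts exactly when the highest competing bid lies strictly between $547k and $644k — underbidding then forfeits a profitable win.
$601k: inside the interval → strictly worse (loss $43k).
$563k: inside the interval → strictly worse (loss $81k).
$587k: inside the interval → strictly worse (loss $57k).
$575k: inside the interval → strictly worse (loss $69k).
$578k: inside the interval → strictly worse (loss $66k).
$618k: inside the interval → strictly worse (loss $26k).
$567k: inside the interval → strictly worse (loss $77k).
$632k: inside the interval → strictly worse (loss $12k).
Count: 8.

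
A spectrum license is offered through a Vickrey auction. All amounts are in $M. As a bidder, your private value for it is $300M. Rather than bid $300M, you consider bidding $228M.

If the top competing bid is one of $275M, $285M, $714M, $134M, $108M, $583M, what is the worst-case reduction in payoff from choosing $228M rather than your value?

$25M

$275M: truthful gives $25M, deviation gives $0M → loss $25M.
$285M: truthful gives $15M, deviation gives $0M → loss $15M.
$714M: same outcome either way → loss $0M.
$134M: same outcome either way → loss $0M.
$108M: same outcome either way → loss $0M.
$583M: same outcome either way → loss $0M.
Maximum loss: $25M.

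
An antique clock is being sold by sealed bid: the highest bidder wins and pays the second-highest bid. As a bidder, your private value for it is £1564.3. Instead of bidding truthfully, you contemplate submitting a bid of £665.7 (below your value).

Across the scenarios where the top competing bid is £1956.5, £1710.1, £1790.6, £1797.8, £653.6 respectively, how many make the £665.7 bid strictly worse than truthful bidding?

0

The deviation hurts exactly when the highest competing bid lies strictly between £665.7 and £1564.3 — underbidding then forfeits a profitable win.
£1956.5: above both → same outcome either way.
£1710.1: above both → same outcome either way.
£1790.6: above both → same outcome either way.
£1797.8: above both → same outcome either way.
£653.6: below both → same outcome either way.
Count: 0.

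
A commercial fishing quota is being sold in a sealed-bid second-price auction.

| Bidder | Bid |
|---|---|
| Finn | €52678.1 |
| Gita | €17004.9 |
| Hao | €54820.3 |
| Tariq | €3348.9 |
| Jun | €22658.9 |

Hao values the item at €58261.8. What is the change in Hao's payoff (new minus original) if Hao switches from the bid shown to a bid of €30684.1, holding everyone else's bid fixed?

−€5583.7

The highest bid among the other bidders is €52678.1; Hao's bid doesn't change that.
Original bid €54820.3: Hao is highest, pays the top rival bid €52678.1; payoff €58261.8 − €52678.1 = €5583.7.
Alternative bid €30684.1: Hao is not highest (top rival bid is €52678.1); payoff €0.
Change in payoff = €0 − (€5583.7) = −€5583.7.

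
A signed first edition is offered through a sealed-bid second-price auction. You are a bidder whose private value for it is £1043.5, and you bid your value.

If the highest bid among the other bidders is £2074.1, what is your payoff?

Your bid £1043.5 is below the highest competing bid £2074.1, so you lose.
A losing bidder pays nothing and receives nothing: payoff = £0.

£0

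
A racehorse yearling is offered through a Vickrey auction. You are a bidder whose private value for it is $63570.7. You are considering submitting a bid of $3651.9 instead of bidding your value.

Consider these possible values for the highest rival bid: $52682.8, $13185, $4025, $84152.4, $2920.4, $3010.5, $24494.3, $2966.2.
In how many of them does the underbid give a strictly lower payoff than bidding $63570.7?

4

The deviation hurts exactly when the highest competing bid lies strictly between $3651.9 and $63570.7 — underbidding then forfeits a profitable win.
$52682.8: inside the interval → strictly worse (loss $10887.9).
$13185: inside the interval → strictly worse (loss $50385.7).
$4025: inside the interval → strictly worse (loss $59545.7).
$84152.4: above both → same outcome either way.
$2920.4: below both → same outcome either way.
$3010.5: below both → same outcome either way.
$24494.3: inside the interval → strictly worse (loss $39076.4).
$2966.2: below both → same outcome either way.
Count: 4.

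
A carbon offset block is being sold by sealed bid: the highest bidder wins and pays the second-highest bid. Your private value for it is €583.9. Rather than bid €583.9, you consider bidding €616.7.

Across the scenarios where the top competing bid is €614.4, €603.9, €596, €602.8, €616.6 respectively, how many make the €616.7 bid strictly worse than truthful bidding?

The deviation hurts exactly when the highest competing bid lies strictly between €583.9 and €616.7 — overbidding then wins at a price above your value.
€614.4: inside the interval → strictly worse (loss €30.5).
€603.9: inside the interval → strictly worse (loss €20).
€596: inside the interval → strictly worse (loss €12.1).
€602.8: inside the interval → strictly worse (loss €18.9).
€616.6: inside the interval → strictly worse (loss €32.7).
Count: 5.

5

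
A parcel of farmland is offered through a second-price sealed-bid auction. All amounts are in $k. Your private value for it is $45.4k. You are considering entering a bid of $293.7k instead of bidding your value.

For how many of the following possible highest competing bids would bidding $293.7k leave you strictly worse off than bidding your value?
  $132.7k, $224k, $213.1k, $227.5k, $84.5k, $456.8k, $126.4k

6

The deviation hurts exactly when the highest competing bid lies strictly between $45.4k and $293.7k — overbidding then wins at a price above your value.
$132.7k: inside the interval → strictly worse (loss $87.3k).
$224k: inside the interval → strictly worse (loss $178.6k).
$213.1k: inside the interval → strictly worse (loss $167.7k).
$227.5k: inside the interval → strictly worse (loss $182.1k).
$84.5k: inside the interval → strictly worse (loss $39.1k).
$456.8k: above both → same outcome either way.
$126.4k: inside the interval → strictly worse (loss $81k).
Count: 6.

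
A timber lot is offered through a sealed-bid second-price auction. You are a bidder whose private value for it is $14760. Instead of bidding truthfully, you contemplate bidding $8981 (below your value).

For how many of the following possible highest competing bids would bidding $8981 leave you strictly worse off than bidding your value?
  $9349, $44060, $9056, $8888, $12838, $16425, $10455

4

The deviation hurts exactly when the highest competing bid lies strictly between $8981 and $14760 — underbidding then forfeits a profitable win.
$9349: inside the interval → strictly worse (loss $5411).
$44060: above both → same outcome either way.
$9056: inside the interval → strictly worse (loss $5704).
$8888: below both → same outcome either way.
$12838: inside the interval → strictly worse (loss $1922).
$16425: above both → same outcome either way.
$10455: inside the interval → strictly worse (loss $4305).
Count: 4.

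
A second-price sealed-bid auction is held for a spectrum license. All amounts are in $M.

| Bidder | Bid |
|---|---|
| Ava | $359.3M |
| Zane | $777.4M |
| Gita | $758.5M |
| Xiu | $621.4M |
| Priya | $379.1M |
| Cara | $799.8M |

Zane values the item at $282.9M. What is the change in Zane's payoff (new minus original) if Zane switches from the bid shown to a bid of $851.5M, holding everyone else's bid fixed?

−$516.9M

The highest bid among the other bidders is $799.8M; Zane's bid doesn't change that.
Original bid $777.4M: Zane is not highest (top rival bid is $799.8M); payoff $0M.
Alternative bid $851.5M: Zane is highest, pays the top rival bid $799.8M; payoff $282.9M − $799.8M = −$516.9M.
Change in payoff = −$516.9M − ($0M) = −$516.9M.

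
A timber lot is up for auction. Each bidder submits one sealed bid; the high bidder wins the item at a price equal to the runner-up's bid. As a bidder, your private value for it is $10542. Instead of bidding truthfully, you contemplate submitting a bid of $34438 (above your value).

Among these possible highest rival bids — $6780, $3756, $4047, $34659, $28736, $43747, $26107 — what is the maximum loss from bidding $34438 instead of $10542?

$18194

$6780: same outcome either way → loss $0.
$3756: same outcome either way → loss $0.
$4047: same outcome either way → loss $0.
$34659: same outcome either way → loss $0.
$28736: truthful gives $0, deviation gives −$18194 → loss $18194.
$43747: same outcome either way → loss $0.
$26107: truthful gives $0, deviation gives −$15565 → loss $15565.
Maximum loss: $18194.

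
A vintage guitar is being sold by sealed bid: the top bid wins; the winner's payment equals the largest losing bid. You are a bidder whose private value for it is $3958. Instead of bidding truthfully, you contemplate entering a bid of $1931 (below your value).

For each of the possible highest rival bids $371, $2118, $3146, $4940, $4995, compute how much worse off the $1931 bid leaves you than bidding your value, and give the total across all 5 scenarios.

The deviation costs you only when the competing bid falls strictly between $1931 and $3958; elsewhere both bids give the same outcome.
$371: outcomes coincide → loss $0.
$2118: truthful payoff $1840, deviation payoff $0 → loss $1840.
$3146: truthful payoff $812, deviation payoff $0 → loss $812.
$4940: outcomes coincide → loss $0.
$4995: outcomes coincide → loss $0.
Total loss = $1840 + $812 = $2652.

$2652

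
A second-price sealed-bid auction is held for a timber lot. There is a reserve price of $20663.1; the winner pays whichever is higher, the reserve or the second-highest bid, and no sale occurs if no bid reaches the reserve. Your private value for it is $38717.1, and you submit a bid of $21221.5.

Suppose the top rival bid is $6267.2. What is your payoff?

Your bid $21221.5 is the highest and exceeds the reserve.
Price = max(second-highest bid, reserve) = max($6267.2, $20663.1) = $20663.1.
Payoff = $38717.1 − $20663.1 = $18054.

$18054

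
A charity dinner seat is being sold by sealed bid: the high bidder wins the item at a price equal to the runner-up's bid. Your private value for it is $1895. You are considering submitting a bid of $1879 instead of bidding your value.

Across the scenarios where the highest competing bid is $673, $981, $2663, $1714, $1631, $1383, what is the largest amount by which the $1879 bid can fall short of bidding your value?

$673: same outcome either way → loss $0.
$981: same outcome either way → loss $0.
$2663: same outcome either way → loss $0.
$1714: same outcome either way → loss $0.
$1631: same outcome either way → loss $0.
$1383: same outcome either way → loss $0.
Maximum loss: $0.

$0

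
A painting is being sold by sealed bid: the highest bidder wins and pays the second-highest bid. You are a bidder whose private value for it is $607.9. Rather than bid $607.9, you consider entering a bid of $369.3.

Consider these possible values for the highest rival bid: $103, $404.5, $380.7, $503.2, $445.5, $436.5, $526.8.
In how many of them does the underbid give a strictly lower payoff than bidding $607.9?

The deviation hurts exactly when the highest competing bid lies strictly between $369.3 and $607.9 — underbidding then forfeits a profitable win.
$103: below both → same outcome either way.
$404.5: inside the interval → strictly worse (loss $203.4).
$380.7: inside the interval → strictly worse (loss $227.2).
$503.2: inside the interval → strictly worse (loss $104.7).
$445.5: inside the interval → strictly worse (loss $162.4).
$436.5: inside the interval → strictly worse (loss $171.4).
$526.8: inside the interval → strictly worse (loss $81.1).
Count: 6.

6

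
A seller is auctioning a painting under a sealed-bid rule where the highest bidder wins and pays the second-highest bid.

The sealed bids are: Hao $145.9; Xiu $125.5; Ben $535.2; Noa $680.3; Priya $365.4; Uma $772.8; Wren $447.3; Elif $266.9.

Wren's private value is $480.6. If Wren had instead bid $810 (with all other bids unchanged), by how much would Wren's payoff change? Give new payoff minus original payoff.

−$292.2

The highest bid among the other bidders is $772.8; Wren's bid doesn't change that.
Original bid $447.3: Wren is not highest (top rival bid is $772.8); payoff $0.
Alternative bid $810: Wren is highest, pays the top rival bid $772.8; payoff $480.6 − $772.8 = −$292.2.
Change in payoff = −$292.2 − ($0) = −$292.2.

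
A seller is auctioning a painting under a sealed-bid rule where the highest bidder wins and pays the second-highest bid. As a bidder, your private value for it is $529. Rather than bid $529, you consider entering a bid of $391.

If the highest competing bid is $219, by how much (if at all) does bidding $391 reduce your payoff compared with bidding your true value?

Bidding your value $529: you win (since $529 > $219) and pay $219. Payoff $310.
Bidding $391: you win and pay $219. Payoff $529 − $219 = $310.
Difference = $310 − $310 = $0; both bids lead to the same outcome because the competing bid is below both your value and your alternative bid.
Truthful bidding weakly dominates here: raising your bid can only win items priced above your value, and lowering it can only forfeit items priced below.

$0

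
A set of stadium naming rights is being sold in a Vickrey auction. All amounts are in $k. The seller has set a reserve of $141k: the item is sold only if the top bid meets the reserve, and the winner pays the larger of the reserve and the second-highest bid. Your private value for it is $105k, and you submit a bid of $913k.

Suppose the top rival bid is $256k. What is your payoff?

Your bid $913k is the highest and exceeds the reserve.
Price = max(second-highest bid, reserve) = max($256k, $141k) = $256k.
Payoff = $105k − $256k = −$151k.

−$151k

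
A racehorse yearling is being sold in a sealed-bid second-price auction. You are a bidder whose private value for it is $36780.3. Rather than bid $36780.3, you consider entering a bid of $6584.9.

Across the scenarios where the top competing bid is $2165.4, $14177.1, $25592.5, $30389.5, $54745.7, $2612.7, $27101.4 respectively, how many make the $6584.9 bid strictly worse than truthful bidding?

The deviation hurts exactly when the highest competing bid lies strictly between $6584.9 and $36780.3 — underbidding then forfeits a profitable win.
$2165.4: below both → same outcome either way.
$14177.1: inside the interval → strictly worse (loss $22603.2).
$25592.5: inside the interval → strictly worse (loss $11187.8).
$30389.5: inside the interval → strictly worse (loss $6390.8).
$54745.7: above both → same outcome either way.
$2612.7: below both → same outcome either way.
$27101.4: inside the interval → strictly worse (loss $9678.9).
Count: 4.

4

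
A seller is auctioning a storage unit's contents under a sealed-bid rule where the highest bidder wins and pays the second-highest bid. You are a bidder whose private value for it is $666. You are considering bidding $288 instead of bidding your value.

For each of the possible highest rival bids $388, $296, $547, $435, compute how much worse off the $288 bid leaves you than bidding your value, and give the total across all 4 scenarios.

$998

The deviation costs you only when the competing bid falls strictly between $288 and $666; elsewhere both bids give the same outcome.
$388: truthful payoff $278, deviation payoff $0 → loss $278.
$296: truthful payoff $370, deviation payoff $0 → loss $370.
$547: truthful payoff $119, deviation payoff $0 → loss $119.
$435: truthful payoff $231, deviation payoff $0 → loss $231.
Total loss = $278 + $370 + $119 + $231 = $998.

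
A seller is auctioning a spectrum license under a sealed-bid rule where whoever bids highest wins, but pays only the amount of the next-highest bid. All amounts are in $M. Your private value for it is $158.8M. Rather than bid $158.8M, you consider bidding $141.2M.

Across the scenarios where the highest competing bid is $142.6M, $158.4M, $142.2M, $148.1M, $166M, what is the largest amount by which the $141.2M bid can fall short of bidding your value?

$16.6M

$142.6M: truthful gives $16.2M, deviation gives $0M → loss $16.2M.
$158.4M: truthful gives $0.4M, deviation gives $0M → loss $0.4M.
$142.2M: truthful gives $16.6M, deviation gives $0M → loss $16.6M.
$148.1M: truthful gives $10.7M, deviation gives $0M → loss $10.7M.
$166M: same outcome either way → loss $0M.
Maximum loss: $16.6M.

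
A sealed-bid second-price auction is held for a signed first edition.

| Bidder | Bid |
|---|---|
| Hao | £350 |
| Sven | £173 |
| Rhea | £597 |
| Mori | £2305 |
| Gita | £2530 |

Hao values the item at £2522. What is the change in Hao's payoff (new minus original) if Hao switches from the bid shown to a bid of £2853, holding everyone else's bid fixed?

−£8

The highest bid among the other bidders is £2530; Hao's bid doesn't change that.
Original bid £350: Hao is not highest (top rival bid is £2530); payoff £0.
Alternative bid £2853: Hao is highest, pays the top rival bid £2530; payoff £2522 − £2530 = −£8.
Change in payoff = −£8 − (£0) = −£8.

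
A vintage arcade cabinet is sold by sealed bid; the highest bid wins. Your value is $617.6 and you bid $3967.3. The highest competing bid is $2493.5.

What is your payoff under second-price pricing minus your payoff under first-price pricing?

You have the highest bid, so you win under either rule.
Second-price: pay $2493.5 → payoff −$1875.9.
First-price: pay your own bid $3967.3 → payoff −$3349.7.
Difference = −$1875.9 − (−$3349.7) = $1473.8.

$1473.8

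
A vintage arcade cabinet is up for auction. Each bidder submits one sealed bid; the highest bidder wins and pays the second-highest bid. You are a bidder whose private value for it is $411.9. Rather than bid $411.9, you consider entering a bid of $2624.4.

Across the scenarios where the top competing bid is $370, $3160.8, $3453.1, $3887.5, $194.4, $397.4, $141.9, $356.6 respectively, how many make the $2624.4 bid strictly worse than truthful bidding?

0

The deviation hurts exactly when the highest competing bid lies strictly between $411.9 and $2624.4 — overbidding then wins at a price above your value.
$370: below both → same outcome either way.
$3160.8: above both → same outcome either way.
$3453.1: above both → same outcome either way.
$3887.5: above both → same outcome either way.
$194.4: below both → same outcome either way.
$397.4: below both → same outcome either way.
$141.9: below both → same outcome either way.
$356.6: below both → same outcome either way.
Count: 0.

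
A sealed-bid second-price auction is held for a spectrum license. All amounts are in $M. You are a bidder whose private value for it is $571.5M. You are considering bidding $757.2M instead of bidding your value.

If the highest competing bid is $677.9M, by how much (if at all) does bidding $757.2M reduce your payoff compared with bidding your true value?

Bidding your value $571.5M: you lose (since $571.5M < $677.9M). Payoff $0M.
Bidding $757.2M: you win and pay $677.9M. Payoff $571.5M − $677.9M = −$106.4M.
The competing bid $677.9M lies between your value and your inflated bid, so overbidding wins an item priced above your value.
Loss from deviating = $0M − (−$106.4M) = $106.4M.

$106.4M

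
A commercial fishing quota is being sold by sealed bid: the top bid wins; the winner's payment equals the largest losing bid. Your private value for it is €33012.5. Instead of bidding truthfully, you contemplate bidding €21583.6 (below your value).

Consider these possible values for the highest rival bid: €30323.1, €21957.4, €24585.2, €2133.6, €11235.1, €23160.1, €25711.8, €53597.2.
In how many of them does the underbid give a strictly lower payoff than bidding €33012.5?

The deviation hurts exactly when the highest competing bid lies strictly between €21583.6 and €33012.5 — underbidding then forfeits a profitable win.
€30323.1: inside the interval → strictly worse (loss €2689.4).
€21957.4: inside the interval → strictly worse (loss €11055.1).
€24585.2: inside the interval → strictly worse (loss €8427.3).
€2133.6: below both → same outcome either way.
€11235.1: below both → same outcome either way.
€23160.1: inside the interval → strictly worse (loss €9852.4).
€25711.8: inside the interval → strictly worse (loss €7300.7).
€53597.2: above both → same outcome either way.
Count: 5.

5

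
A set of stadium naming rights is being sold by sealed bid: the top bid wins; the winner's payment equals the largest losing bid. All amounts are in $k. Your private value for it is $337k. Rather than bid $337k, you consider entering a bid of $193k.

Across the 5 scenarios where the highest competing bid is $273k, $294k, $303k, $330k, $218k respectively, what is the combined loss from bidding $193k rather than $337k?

$267k

The deviation costs you only when the competing bid falls strictly between $193k and $337k; elsewhere both bids give the same outcome.
$273k: truthful payoff $64k, deviation payoff $0k → loss $64k.
$294k: truthful payoff $43k, deviation payoff $0k → loss $43k.
$303k: truthful payoff $34k, deviation payoff $0k → loss $34k.
$330k: truthful payoff $7k, deviation payoff $0k → loss $7k.
$218k: truthful payoff $119k, deviation payoff $0k → loss $119k.
Total loss = $64k + $43k + $34k + $7k + $119k = $267k.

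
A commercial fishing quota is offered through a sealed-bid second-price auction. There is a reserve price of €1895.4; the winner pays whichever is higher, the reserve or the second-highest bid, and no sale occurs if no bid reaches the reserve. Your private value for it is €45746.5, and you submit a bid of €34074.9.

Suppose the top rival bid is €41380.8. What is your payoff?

Your bid €34074.9 is below the highest competing bid €41380.8, so you lose. Payoff €0.

€0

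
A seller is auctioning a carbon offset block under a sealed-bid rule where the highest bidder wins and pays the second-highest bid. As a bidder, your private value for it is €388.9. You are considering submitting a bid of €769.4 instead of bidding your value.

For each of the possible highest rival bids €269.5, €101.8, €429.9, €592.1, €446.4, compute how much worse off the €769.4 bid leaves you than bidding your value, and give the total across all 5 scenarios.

The deviation costs you only when the competing bid falls strictly between €388.9 and €769.4; elsewhere both bids give the same outcome.
€269.5: outcomes coincide → loss €0.
€101.8: outcomes coincide → loss €0.
€429.9: truthful payoff €0, deviation payoff −€41 → loss €41.
€592.1: truthful payoff €0, deviation payoff −€203.2 → loss €203.2.
€446.4: truthful payoff €0, deviation payoff −€57.5 → loss €57.5.
Total loss = €41 + €203.2 + €57.5 = €301.7.

€301.7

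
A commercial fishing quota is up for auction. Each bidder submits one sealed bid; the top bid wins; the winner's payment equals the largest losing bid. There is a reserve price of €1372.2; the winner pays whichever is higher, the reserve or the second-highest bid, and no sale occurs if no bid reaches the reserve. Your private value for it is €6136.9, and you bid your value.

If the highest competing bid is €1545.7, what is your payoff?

€4591.2

Your bid €6136.9 is the highest and exceeds the reserve.
Price = max(second-highest bid, reserve) = max(€1545.7, €1372.2) = €1545.7.
Payoff = €6136.9 − €1545.7 = €4591.2.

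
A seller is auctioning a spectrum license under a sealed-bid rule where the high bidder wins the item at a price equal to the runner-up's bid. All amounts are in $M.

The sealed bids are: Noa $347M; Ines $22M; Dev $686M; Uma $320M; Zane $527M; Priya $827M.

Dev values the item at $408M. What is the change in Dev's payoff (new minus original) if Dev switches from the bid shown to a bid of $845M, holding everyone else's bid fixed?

The highest bid among the other bidders is $827M; Dev's bid doesn't change that.
Original bid $686M: Dev is not highest (top rival bid is $827M); payoff $0M.
Alternative bid $845M: Dev is highest, pays the top rival bid $827M; payoff $408M − $827M = −$419M.
Change in payoff = −$419M − ($0M) = −$419M.

−$419M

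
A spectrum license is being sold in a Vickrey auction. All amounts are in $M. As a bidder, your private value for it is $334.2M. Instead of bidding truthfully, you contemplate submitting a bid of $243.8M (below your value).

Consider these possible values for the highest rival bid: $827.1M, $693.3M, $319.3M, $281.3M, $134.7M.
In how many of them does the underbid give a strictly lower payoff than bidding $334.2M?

2

The deviation hurts exactly when the highest competing bid lies strictly between $243.8M and $334.2M — underbidding then forfeits a profitable win.
$827.1M: above both → same outcome either way.
$693.3M: above both → same outcome either way.
$319.3M: inside the interval → strictly worse (loss $14.9M).
$281.3M: inside the interval → strictly worse (loss $52.9M).
$134.7M: below both → same outcome either way.
Count: 2.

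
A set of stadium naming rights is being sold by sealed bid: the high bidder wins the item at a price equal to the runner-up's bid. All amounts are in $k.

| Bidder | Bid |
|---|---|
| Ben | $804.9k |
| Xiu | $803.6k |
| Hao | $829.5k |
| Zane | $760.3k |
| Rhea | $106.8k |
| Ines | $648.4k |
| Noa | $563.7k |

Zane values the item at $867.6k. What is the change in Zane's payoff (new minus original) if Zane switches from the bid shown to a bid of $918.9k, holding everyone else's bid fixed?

The highest bid among the other bidders is $829.5k; Zane's bid doesn't change that.
Original bid $760.3k: Zane is not highest (top rival bid is $829.5k); payoff $0k.
Alternative bid $918.9k: Zane is highest, pays the top rival bid $829.5k; payoff $867.6k − $829.5k = $38.1k.
Change in payoff = $38.1k − ($0k) = $38.1k.

$38.1k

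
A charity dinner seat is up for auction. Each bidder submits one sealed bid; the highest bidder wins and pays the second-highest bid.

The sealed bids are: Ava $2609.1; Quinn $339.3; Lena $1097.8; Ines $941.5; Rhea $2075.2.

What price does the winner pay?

$2075.2

Highest bid: Ava at $2609.1, so Ava wins.
Second-highest bid: Rhea at $2075.2 — that is the price the winner pays.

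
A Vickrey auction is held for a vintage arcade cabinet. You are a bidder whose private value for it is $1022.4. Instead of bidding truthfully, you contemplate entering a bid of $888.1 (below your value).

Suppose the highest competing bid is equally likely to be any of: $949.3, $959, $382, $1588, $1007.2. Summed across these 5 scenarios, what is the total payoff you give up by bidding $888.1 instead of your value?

$151.7

The deviation costs you only when the competing bid falls strictly between $888.1 and $1022.4; elsewhere both bids give the same outcome.
$949.3: truthful payoff $73.1, deviation payoff $0 → loss $73.1.
$959: truthful payoff $63.4, deviation payoff $0 → loss $63.4.
$382: outcomes coincide → loss $0.
$1588: outcomes coincide → loss $0.
$1007.2: truthful payoff $15.2, deviation payoff $0 → loss $15.2.
Total loss = $73.1 + $63.4 + $15.2 = $151.7.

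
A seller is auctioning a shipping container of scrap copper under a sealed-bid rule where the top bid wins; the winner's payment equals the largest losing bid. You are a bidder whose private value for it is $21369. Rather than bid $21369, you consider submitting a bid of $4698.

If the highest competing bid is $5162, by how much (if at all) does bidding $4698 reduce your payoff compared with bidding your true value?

$16207

Bidding your value $21369: you win (since $21369 > $5162) and pay $5162. Payoff $16207.
Bidding $4698: you lose. Payoff $0.
The competing bid $5162 lies between your shaded bid and your value, so underbidding forfeits an item you could have won at a profitable price.
Loss from deviating = $16207 − ($0) = $16207.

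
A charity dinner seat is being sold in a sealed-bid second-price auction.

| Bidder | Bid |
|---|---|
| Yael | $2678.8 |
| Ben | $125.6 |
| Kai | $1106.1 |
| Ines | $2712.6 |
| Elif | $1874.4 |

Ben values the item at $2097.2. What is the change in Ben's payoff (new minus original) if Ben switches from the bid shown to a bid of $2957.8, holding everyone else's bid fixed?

−$615.4

The highest bid among the other bidders is $2712.6; Ben's bid doesn't change that.
Original bid $125.6: Ben is not highest (top rival bid is $2712.6); payoff $0.
Alternative bid $2957.8: Ben is highest, pays the top rival bid $2712.6; payoff $2097.2 − $2712.6 = −$615.4.
Change in payoff = −$615.4 − ($0) = −$615.4.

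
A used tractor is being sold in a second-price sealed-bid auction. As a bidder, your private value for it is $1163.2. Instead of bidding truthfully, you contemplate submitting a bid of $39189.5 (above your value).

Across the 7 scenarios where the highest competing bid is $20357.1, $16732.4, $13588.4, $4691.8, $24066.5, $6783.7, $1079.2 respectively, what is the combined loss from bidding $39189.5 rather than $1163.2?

The deviation costs you only when the competing bid falls strictly between $1163.2 and $39189.5; elsewhere both bids give the same outcome.
$20357.1: truthful payoff $0, deviation payoff −$19193.9 → loss $19193.9.
$16732.4: truthful payoff $0, deviation payoff −$15569.2 → loss $15569.2.
$13588.4: truthful payoff $0, deviation payoff −$12425.2 → loss $12425.2.
$4691.8: truthful payoff $0, deviation payoff −$3528.6 → loss $3528.6.
$24066.5: truthful payoff $0, deviation payoff −$22903.3 → loss $22903.3.
$6783.7: truthful payoff $0, deviation payoff −$5620.5 → loss $5620.5.
$1079.2: outcomes coincide → loss $0.
Total loss = $19193.9 + $15569.2 + $12425.2 + $3528.6 + $22903.3 + $5620.5 = $79240.7.

$79240.7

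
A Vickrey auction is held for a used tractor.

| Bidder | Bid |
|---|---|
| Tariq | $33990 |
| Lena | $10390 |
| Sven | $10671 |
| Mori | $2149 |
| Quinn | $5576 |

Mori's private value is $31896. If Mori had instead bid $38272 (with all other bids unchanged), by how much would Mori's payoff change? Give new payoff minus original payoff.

−$2094

The highest bid among the other bidders is $33990; Mori's bid doesn't change that.
Original bid $2149: Mori is not highest (top rival bid is $33990); payoff $0.
Alternative bid $38272: Mori is highest, pays the top rival bid $33990; payoff $31896 − $33990 = −$2094.
Change in payoff = −$2094 − ($0) = −$2094.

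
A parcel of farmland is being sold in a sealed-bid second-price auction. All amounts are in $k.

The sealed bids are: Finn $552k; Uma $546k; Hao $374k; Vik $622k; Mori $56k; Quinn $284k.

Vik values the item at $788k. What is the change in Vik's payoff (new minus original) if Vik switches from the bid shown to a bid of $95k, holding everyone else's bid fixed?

−$236k

The highest bid among the other bidders is $552k; Vik's bid doesn't change that.
Original bid $622k: Vik is highest, pays the top rival bid $552k; payoff $788k − $552k = $236k.
Alternative bid $95k: Vik is not highest (top rival bid is $552k); payoff $0k.
Change in payoff = $0k − ($236k) = −$236k.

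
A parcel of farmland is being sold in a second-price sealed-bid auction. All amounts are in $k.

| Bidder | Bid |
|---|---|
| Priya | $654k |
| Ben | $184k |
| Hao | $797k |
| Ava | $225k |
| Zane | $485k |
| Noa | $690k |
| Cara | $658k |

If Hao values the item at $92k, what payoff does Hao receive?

−$598k

Highest bid: Hao at $797k, so Hao wins.
Second-highest bid: Noa at $690k — that is the price the winner pays.
Hao's payoff = value − price = $92k − $690k = −$598k.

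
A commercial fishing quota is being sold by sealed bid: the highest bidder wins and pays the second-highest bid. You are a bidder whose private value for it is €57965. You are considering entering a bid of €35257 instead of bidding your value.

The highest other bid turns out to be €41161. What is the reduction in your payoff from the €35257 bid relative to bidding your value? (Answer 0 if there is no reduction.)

Bidding your value €57965: you win (since €57965 > €41161) and pay €41161. Payoff €16804.
Bidding €35257: you lose. Payoff €0.
The competing bid €41161 lies between your shaded bid and your value, so underbidding forfeits an item you could have won at a profitable price.
Loss from deviating = €16804 − (€0) = €16804.

€16804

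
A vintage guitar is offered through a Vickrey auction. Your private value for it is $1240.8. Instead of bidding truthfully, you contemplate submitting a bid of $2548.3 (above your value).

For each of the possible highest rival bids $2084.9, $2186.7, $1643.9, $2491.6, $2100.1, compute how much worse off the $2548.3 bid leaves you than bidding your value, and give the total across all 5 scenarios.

$4303.2

The deviation costs you only when the competing bid falls strictly between $1240.8 and $2548.3; elsewhere both bids give the same outcome.
$2084.9: truthful payoff $0, deviation payoff −$844.1 → loss $844.1.
$2186.7: truthful payoff $0, deviation payoff −$945.9 → loss $945.9.
$1643.9: truthful payoff $0, deviation payoff −$403.1 → loss $403.1.
$2491.6: truthful payoff $0, deviation payoff −$1250.8 → loss $1250.8.
$2100.1: truthful payoff $0, deviation payoff −$859.3 → loss $859.3.
Total loss = $844.1 + $945.9 + $403.1 + $1250.8 + $859.3 = $4303.2.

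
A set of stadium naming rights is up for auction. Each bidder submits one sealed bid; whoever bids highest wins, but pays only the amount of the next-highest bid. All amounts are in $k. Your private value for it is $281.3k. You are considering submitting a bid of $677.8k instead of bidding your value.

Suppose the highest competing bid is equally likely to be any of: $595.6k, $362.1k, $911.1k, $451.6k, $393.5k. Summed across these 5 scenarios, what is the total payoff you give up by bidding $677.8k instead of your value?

$677.6k

The deviation costs you only when the competing bid falls strictly between $281.3k and $677.8k; elsewhere both bids give the same outcome.
$595.6k: truthful payoff $0k, deviation payoff −$314.3k → loss $314.3k.
$362.1k: truthful payoff $0k, deviation payoff −$80.8k → loss $80.8k.
$911.1k: outcomes coincide → loss $0k.
$451.6k: truthful payoff $0k, deviation payoff −$170.3k → loss $170.3k.
$393.5k: truthful payoff $0k, deviation payoff −$112.2k → loss $112.2k.
Total loss = $314.3k + $80.8k + $170.3k + $112.2k = $677.6k.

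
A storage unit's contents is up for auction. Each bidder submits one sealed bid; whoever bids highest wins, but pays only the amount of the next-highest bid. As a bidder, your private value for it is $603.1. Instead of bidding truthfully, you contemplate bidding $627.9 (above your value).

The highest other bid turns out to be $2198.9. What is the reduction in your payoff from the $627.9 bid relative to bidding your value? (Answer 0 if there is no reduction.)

Bidding your value $603.1: you lose (since $603.1 < $2198.9). Payoff $0.
Bidding $627.9: you lose. Payoff $0.
Difference = $0 − $0 = $0; both bids lead to the same outcome because the competing bid is above both your value and your alternative bid.

$0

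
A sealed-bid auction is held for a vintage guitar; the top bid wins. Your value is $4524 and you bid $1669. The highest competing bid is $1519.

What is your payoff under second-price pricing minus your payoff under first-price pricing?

You have the highest bid, so you win under either rule.
Second-price: pay $1519 → payoff $3005.
First-price: pay your own bid $1669 → payoff $2855.
Difference = $3005 − ($2855) = $150.

$150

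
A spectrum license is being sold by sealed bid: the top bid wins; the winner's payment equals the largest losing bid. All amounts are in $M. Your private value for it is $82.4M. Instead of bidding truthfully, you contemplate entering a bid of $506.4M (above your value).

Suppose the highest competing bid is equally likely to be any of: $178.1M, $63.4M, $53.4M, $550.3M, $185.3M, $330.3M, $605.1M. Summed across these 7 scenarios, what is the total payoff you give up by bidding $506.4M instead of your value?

$446.5M

The deviation costs you only when the competing bid falls strictly between $82.4M and $506.4M; elsewhere both bids give the same outcome.
$178.1M: truthful payoff $0M, deviation payoff −$95.7M → loss $95.7M.
$63.4M: outcomes coincide → loss $0M.
$53.4M: outcomes coincide → loss $0M.
$550.3M: outcomes coincide → loss $0M.
$185.3M: truthful payoff $0M, deviation payoff −$102.9M → loss $102.9M.
$330.3M: truthful payoff $0M, deviation payoff −$247.9M → loss $247.9M.
$605.1M: outcomes coincide → loss $0M.
Total loss = $95.7M + $102.9M + $247.9M = $446.5M.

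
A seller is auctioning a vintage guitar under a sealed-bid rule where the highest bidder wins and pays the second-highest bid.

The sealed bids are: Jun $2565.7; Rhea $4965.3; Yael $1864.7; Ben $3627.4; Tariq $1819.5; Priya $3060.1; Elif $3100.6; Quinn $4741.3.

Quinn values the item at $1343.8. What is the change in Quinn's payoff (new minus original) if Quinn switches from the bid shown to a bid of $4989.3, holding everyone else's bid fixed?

−$3621.5

The highest bid among the other bidders is $4965.3; Quinn's bid doesn't change that.
Original bid $4741.3: Quinn is not highest (top rival bid is $4965.3); payoff $0.
Alternative bid $4989.3: Quinn is highest, pays the top rival bid $4965.3; payoff $1343.8 − $4965.3 = −$3621.5.
Change in payoff = −$3621.5 − ($0) = −$3621.5.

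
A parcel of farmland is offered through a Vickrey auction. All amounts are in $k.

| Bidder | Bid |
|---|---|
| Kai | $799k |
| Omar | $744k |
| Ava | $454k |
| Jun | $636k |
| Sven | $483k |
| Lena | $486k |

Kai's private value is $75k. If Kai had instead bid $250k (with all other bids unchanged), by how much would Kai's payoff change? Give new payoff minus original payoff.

$669k

The highest bid among the other bidders is $744k; Kai's bid doesn't change that.
Original bid $799k: Kai is highest, pays the top rival bid $744k; payoff $75k − $744k = −$669k.
Alternative bid $250k: Kai is not highest (top rival bid is $744k); payoff $0k.
Change in payoff = $0k − (−$669k) = $669k.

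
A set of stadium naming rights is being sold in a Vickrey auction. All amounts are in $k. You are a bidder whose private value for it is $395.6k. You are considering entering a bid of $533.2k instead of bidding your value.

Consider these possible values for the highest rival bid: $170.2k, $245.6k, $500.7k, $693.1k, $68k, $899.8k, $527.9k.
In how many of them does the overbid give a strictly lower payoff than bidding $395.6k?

The deviation hurts exactly when the highest competing bid lies strictly between $395.6k and $533.2k — overbidding then wins at a price above your value.
$170.2k: below both → same outcome either way.
$245.6k: below both → same outcome either way.
$500.7k: inside the interval → strictly worse (loss $105.1k).
$693.1k: above both → same outcome either way.
$68k: below both → same outcome either way.
$899.8k: above both → same outcome either way.
$527.9k: inside the interval → strictly worse (loss $132.3k).
Count: 2.

2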